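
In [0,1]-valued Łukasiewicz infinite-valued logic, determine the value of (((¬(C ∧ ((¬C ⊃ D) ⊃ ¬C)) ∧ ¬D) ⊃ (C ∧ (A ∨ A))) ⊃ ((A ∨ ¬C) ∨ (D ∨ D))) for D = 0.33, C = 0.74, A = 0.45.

0.67

¬C: Łukasiewicz ¬ gives 1 − 0.74 = 0.26
(¬C ⊃ D): min(1, 1 − 0.26 + 0.33) = 1
¬C: Łukasiewicz ¬ gives 1 − 0.74 = 0.26
((¬C ⊃ D) ⊃ ¬C): min(1, 1 − 1 + 0.26) = 0.26
(C ∧ ((¬C ⊃ D) ⊃ ¬C)) = min(0.74, 0.26) = 0.26
¬(C ∧ ((¬C ⊃ D) ⊃ ¬C)): Łukasiewicz ¬ gives 1 − 0.26 = 0.74
¬D: Łukasiewicz ¬ gives 1 − 0.33 = 0.67
(¬(C ∧ ((¬C ⊃ D) ⊃ ¬C)) ∧ ¬D) = min(0.74, 0.67) = 0.67
(A ∨ A) = max(0.45, 0.45) = 0.45
(C ∧ (A ∨ A)) = min(0.74, 0.45) = 0.45
((¬(C ∧ ((¬C ⊃ D) ⊃ ¬C)) ∧ ¬D) ⊃ (C ∧ (A ∨ A))): min(1, 1 − 0.67 + 0.45) = 0.78
¬C: Łukasiewicz ¬ gives 1 − 0.74 = 0.26
(A ∨ ¬C) = max(0.45, 0.26) = 0.45
(D ∨ D) = max(0.33, 0.33) = 0.33
((A ∨ ¬C) ∨ (D ∨ D)) = max(0.45, 0.33) = 0.45
(((¬(C ∧ ((¬C ⊃ D) ⊃ ¬C)) ∧ ¬D) ⊃ (C ∧ (A ∨ A))) ⊃ ((A ∨ ¬C) ∨ (D ∨ D))): min(1, 1 − 0.78 + 0.45) = 0.67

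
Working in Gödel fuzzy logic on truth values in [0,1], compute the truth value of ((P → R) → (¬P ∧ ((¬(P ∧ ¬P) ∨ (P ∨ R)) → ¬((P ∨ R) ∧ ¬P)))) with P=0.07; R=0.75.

(P → R): 0.07 ≤ 0.75, so result = 1
¬P: Gödel ¬ of 0.07 = 0 (operand ≠ 0)
¬P: Gödel ¬ of 0.07 = 0 (operand ≠ 0)
(P ∧ ¬P) = min(0.07, 0) = 0
¬(P ∧ ¬P): Gödel ¬ of 0 = 1 (operand is 0)
(P ∨ R) = max(0.07, 0.75) = 0.75
(¬(P ∧ ¬P) ∨ (P ∨ R)) = max(1, 0.75) = 1
(P ∨ R) = max(0.07, 0.75) = 0.75
¬P: Gödel ¬ of 0.07 = 0 (operand ≠ 0)
((P ∨ R) ∧ ¬P) = min(0.75, 0) = 0
¬((P ∨ R) ∧ ¬P): Gödel ¬ of 0 = 1 (operand is 0)
((¬(P ∧ ¬P) ∨ (P ∨ R)) → ¬((P ∨ R) ∧ ¬P)): 1 ≤ 1, so result = 1
(¬P ∧ ((¬(P ∧ ¬P) ∨ (P ∨ R)) → ¬((P ∨ R) ∧ ¬P))) = min(0, 1) = 0
((P → R) → (¬P ∧ ((¬(P ∧ ¬P) ∨ (P ∨ R)) → ¬((P ∨ R) ∧ ¬P)))): 1 > 0, so result = 0

0.00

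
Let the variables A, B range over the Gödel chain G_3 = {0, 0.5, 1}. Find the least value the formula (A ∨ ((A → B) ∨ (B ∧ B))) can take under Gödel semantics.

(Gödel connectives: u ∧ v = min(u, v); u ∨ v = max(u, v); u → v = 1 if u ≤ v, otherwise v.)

0.50

The minimum is attained at A = 0.5, B = 0:
  (A → B): 0.5 > 0, so result = 0
  (B ∧ B) = min(0, 0) = 0
  ((A → B) ∨ (B ∧ B)) = max(0, 0) = 0
  (A ∨ ((A → B) ∨ (B ∧ B))) = max(0.5, 0) = 0.5
Checking all 9 assignments confirms none give a value below 0.50.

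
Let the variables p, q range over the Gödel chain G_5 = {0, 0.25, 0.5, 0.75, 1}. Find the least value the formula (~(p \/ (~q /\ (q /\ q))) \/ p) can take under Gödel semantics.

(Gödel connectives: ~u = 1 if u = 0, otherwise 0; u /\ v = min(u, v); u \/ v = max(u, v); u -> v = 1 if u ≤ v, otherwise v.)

The minimum is attained at p = 0.25, q = 0:
  ~q: Gödel ¬ of 0 = 1 (operand is 0)
  (q /\ q) = min(0, 0) = 0
  (~q /\ (q /\ q)) = min(1, 0) = 0
  (p \/ (~q /\ (q /\ q))) = max(0.25, 0) = 0.25
  ~(p \/ (~q /\ (q /\ q))): Gödel ¬ of 0.25 = 0 (operand ≠ 0)
  (~(p \/ (~q /\ (q /\ q))) \/ p) = max(0, 0.25) = 0.25
Checking all 25 assignments confirms none give a value below 0.25.

0.25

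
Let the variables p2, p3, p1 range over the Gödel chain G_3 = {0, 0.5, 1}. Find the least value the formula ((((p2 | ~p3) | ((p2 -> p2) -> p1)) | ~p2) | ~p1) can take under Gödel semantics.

0.50

The minimum is attained at p2 = 0.5, p3 = 0.5, p1 = 0.5:
  ~p3: Gödel ¬ of 0.5 = 0 (operand ≠ 0)
  (p2 | ~p3) = max(0.5, 0) = 0.5
  (p2 -> p2): 0.5 ≤ 0.5, so result = 1
  ((p2 -> p2) -> p1): 1 > 0.5, so result = 0.5
  ((p2 | ~p3) | ((p2 -> p2) -> p1)) = max(0.5, 0.5) = 0.5
  ~p2: Gödel ¬ of 0.5 = 0 (operand ≠ 0)
  (((p2 | ~p3) | ((p2 -> p2) -> p1)) | ~p2) = max(0.5, 0) = 0.5
  ~p1: Gödel ¬ of 0.5 = 0 (operand ≠ 0)
  ((((p2 | ~p3) | ((p2 -> p2) -> p1)) | ~p2) | ~p1) = max(0.5, 0) = 0.5
Checking all 27 assignments confirms none give a value below 0.50.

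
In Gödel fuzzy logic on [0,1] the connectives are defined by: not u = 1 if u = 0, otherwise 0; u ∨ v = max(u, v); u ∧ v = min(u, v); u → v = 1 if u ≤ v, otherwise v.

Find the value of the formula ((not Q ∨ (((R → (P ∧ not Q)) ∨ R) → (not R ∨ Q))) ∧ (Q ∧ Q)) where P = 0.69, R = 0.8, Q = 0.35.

not Q: Gödel ¬ of 0.35 = 0 (operand ≠ 0)
not Q: Gödel ¬ of 0.35 = 0 (operand ≠ 0)
(P ∧ not Q) = min(0.69, 0) = 0
(R → (P ∧ not Q)): 0.8 > 0, so result = 0
((R → (P ∧ not Q)) ∨ R) = max(0, 0.8) = 0.8
not R: Gödel ¬ of 0.8 = 0 (operand ≠ 0)
(not R ∨ Q) = max(0, 0.35) = 0.35
(((R → (P ∧ not Q)) ∨ R) → (not R ∨ Q)): 0.8 > 0.35, so result = 0.35
(not Q ∨ (((R → (P ∧ not Q)) ∨ R) → (not R ∨ Q))) = max(0, 0.35) = 0.35
(Q ∧ Q) = min(0.35, 0.35) = 0.35
((not Q ∨ (((R → (P ∧ not Q)) ∨ R) → (not R ∨ Q))) ∧ (Q ∧ Q)) = min(0.35, 0.35) = 0.35

0.35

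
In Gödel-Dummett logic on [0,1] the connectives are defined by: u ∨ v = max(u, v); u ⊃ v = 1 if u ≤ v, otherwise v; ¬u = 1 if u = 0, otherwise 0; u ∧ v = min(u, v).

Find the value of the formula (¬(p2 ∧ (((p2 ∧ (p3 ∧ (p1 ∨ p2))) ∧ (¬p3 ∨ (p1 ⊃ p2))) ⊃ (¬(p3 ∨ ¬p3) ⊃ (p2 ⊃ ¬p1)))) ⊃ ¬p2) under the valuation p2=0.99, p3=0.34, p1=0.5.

(p1 ∨ p2) = max(0.5, 0.99) = 0.99
(p3 ∧ (p1 ∨ p2)) = min(0.34, 0.99) = 0.34
(p2 ∧ (p3 ∧ (p1 ∨ p2))) = min(0.99, 0.34) = 0.34
¬p3: Gödel ¬ of 0.34 = 0 (operand ≠ 0)
(p1 ⊃ p2): 0.5 ≤ 0.99, so result = 1
(¬p3 ∨ (p1 ⊃ p2)) = max(0, 1) = 1
((p2 ∧ (p3 ∧ (p1 ∨ p2))) ∧ (¬p3 ∨ (p1 ⊃ p2))) = min(0.34, 1) = 0.34
¬p3: Gödel ¬ of 0.34 = 0 (operand ≠ 0)
(p3 ∨ ¬p3) = max(0.34, 0) = 0.34
¬(p3 ∨ ¬p3): Gödel ¬ of 0.34 = 0 (operand ≠ 0)
¬p1: Gödel ¬ of 0.5 = 0 (operand ≠ 0)
(p2 ⊃ ¬p1): 0.99 > 0, so result = 0
(¬(p3 ∨ ¬p3) ⊃ (p2 ⊃ ¬p1)): 0 ≤ 0, so result = 1
(((p2 ∧ (p3 ∧ (p1 ∨ p2))) ∧ (¬p3 ∨ (p1 ⊃ p2))) ⊃ (¬(p3 ∨ ¬p3) ⊃ (p2 ⊃ ¬p1))): 0.34 ≤ 1, so result = 1
(p2 ∧ (((p2 ∧ (p3 ∧ (p1 ∨ p2))) ∧ (¬p3 ∨ (p1 ⊃ p2))) ⊃ (¬(p3 ∨ ¬p3) ⊃ (p2 ⊃ ¬p1)))) = min(0.99, 1) = 0.99
¬(p2 ∧ (((p2 ∧ (p3 ∧ (p1 ∨ p2))) ∧ (¬p3 ∨ (p1 ⊃ p2))) ⊃ (¬(p3 ∨ ¬p3) ⊃ (p2 ⊃ ¬p1)))): Gödel ¬ of 0.99 = 0 (operand ≠ 0)
¬p2: Gödel ¬ of 0.99 = 0 (operand ≠ 0)
(¬(p2 ∧ (((p2 ∧ (p3 ∧ (p1 ∨ p2))) ∧ (¬p3 ∨ (p1 ⊃ p2))) ⊃ (¬(p3 ∨ ¬p3) ⊃ (p2 ⊃ ¬p1)))) ⊃ ¬p2): 0 ≤ 0, so result = 1

1.00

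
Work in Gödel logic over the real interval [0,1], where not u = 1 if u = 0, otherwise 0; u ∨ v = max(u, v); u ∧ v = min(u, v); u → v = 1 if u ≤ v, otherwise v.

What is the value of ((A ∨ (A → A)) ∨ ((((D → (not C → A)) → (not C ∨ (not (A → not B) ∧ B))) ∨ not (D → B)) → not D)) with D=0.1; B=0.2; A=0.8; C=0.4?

1.00

(A → A): 0.8 ≤ 0.8, so result = 1
(A ∨ (A → A)) = max(0.8, 1) = 1
not C: Gödel ¬ of 0.4 = 0 (operand ≠ 0)
(not C → A): 0 ≤ 0.8, so result = 1
(D → (not C → A)): 0.1 ≤ 1, so result = 1
not C: Gödel ¬ of 0.4 = 0 (operand ≠ 0)
not B: Gödel ¬ of 0.2 = 0 (operand ≠ 0)
(A → not B): 0.8 > 0, so result = 0
not (A → not B): Gödel ¬ of 0 = 1 (operand is 0)
(not (A → not B) ∧ B) = min(1, 0.2) = 0.2
(not C ∨ (not (A → not B) ∧ B)) = max(0, 0.2) = 0.2
((D → (not C → A)) → (not C ∨ (not (A → not B) ∧ B))): 1 > 0.2, so result = 0.2
(D → B): 0.1 ≤ 0.2, so result = 1
not (D → B): Gödel ¬ of 1 = 0 (operand ≠ 0)
(((D → (not C → A)) → (not C ∨ (not (A → not B) ∧ B))) ∨ not (D → B)) = max(0.2, 0) = 0.2
not D: Gödel ¬ of 0.1 = 0 (operand ≠ 0)
((((D → (not C → A)) → (not C ∨ (not (A → not B) ∧ B))) ∨ not (D → B)) → not D): 0.2 > 0, so result = 0
((A ∨ (A → A)) ∨ ((((D → (not C → A)) → (not C ∨ (not (A → not B) ∧ B))) ∨ not (D → B)) → not D)) = max(1, 0) = 1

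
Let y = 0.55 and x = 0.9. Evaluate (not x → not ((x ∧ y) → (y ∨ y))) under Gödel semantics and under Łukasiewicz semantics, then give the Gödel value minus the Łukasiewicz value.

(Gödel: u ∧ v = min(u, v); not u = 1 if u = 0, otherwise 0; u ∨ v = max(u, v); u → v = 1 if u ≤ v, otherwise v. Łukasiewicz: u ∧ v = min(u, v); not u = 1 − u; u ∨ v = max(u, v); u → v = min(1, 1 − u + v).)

Gödel evaluation:
  not x: Gödel ¬ of 0.9 = 0 (operand ≠ 0)
  (x ∧ y) = min(0.9, 0.55) = 0.55
  (y ∨ y) = max(0.55, 0.55) = 0.55
  ((x ∧ y) → (y ∨ y)): 0.55 ≤ 0.55, so result = 1
  not ((x ∧ y) → (y ∨ y)): Gödel ¬ of 1 = 0 (operand ≠ 0)
  (not x → not ((x ∧ y) → (y ∨ y))): 0 ≤ 0, so result = 1
  Gödel value = 1
Łukasiewicz evaluation:
  not x: Łukasiewicz ¬ gives 1 − 0.9 = 0.1
  (x ∧ y) = min(0.9, 0.55) = 0.55
  (y ∨ y) = max(0.55, 0.55) = 0.55
  ((x ∧ y) → (y ∨ y)): min(1, 1 − 0.55 + 0.55) = 1
  not ((x ∧ y) → (y ∨ y)): Łukasiewicz ¬ gives 1 − 1 = 0
  (not x → not ((x ∧ y) → (y ∨ y))): min(1, 1 − 0.1 + 0) = 0.9
  Łukasiewicz value = 0.9
Difference: 1 − 0.9 = 0.10

0.10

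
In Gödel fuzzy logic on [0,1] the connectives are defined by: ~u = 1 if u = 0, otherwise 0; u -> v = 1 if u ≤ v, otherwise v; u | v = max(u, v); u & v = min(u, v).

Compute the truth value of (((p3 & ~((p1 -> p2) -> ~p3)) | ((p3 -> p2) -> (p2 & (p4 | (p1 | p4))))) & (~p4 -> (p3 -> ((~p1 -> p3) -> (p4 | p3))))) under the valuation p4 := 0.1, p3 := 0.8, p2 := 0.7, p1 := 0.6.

(p1 -> p2): 0.6 ≤ 0.7, so result = 1
~p3: Gödel ¬ of 0.8 = 0 (operand ≠ 0)
((p1 -> p2) -> ~p3): 1 > 0, so result = 0
~((p1 -> p2) -> ~p3): Gödel ¬ of 0 = 1 (operand is 0)
(p3 & ~((p1 -> p2) -> ~p3)) = min(0.8, 1) = 0.8
(p3 -> p2): 0.8 > 0.7, so result = 0.7
(p1 | p4) = max(0.6, 0.1) = 0.6
(p4 | (p1 | p4)) = max(0.1, 0.6) = 0.6
(p2 & (p4 | (p1 | p4))) = min(0.7, 0.6) = 0.6
((p3 -> p2) -> (p2 & (p4 | (p1 | p4)))): 0.7 > 0.6, so result = 0.6
((p3 & ~((p1 -> p2) -> ~p3)) | ((p3 -> p2) -> (p2 & (p4 | (p1 | p4))))) = max(0.8, 0.6) = 0.8
~p4: Gödel ¬ of 0.1 = 0 (operand ≠ 0)
~p1: Gödel ¬ of 0.6 = 0 (operand ≠ 0)
(~p1 -> p3): 0 ≤ 0.8, so result = 1
(p4 | p3) = max(0.1, 0.8) = 0.8
((~p1 -> p3) -> (p4 | p3)): 1 > 0.8, so result = 0.8
(p3 -> ((~p1 -> p3) -> (p4 | p3))): 0.8 ≤ 0.8, so result = 1
(~p4 -> (p3 -> ((~p1 -> p3) -> (p4 | p3)))): 0 ≤ 1, so result = 1
(((p3 & ~((p1 -> p2) -> ~p3)) | ((p3 -> p2) -> (p2 & (p4 | (p1 | p4))))) & (~p4 -> (p3 -> ((~p1 -> p3) -> (p4 | p3))))) = min(0.8, 1) = 0.8

0.80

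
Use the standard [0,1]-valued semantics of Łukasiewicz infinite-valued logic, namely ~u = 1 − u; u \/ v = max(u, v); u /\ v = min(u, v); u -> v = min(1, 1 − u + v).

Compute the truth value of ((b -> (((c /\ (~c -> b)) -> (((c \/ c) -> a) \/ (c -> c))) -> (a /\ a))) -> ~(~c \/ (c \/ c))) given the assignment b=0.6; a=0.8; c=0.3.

0.30

~c: Łukasiewicz ¬ gives 1 − 0.3 = 0.7
(~c -> b): min(1, 1 − 0.7 + 0.6) = 0.9
(c /\ (~c -> b)) = min(0.3, 0.9) = 0.3
(c \/ c) = max(0.3, 0.3) = 0.3
((c \/ c) -> a): min(1, 1 − 0.3 + 0.8) = 1
(c -> c): min(1, 1 − 0.3 + 0.3) = 1
(((c \/ c) -> a) \/ (c -> c)) = max(1, 1) = 1
((c /\ (~c -> b)) -> (((c \/ c) -> a) \/ (c -> c))): min(1, 1 − 0.3 + 1) = 1
(a /\ a) = min(0.8, 0.8) = 0.8
(((c /\ (~c -> b)) -> (((c \/ c) -> a) \/ (c -> c))) -> (a /\ a)): min(1, 1 − 1 + 0.8) = 0.8
(b -> (((c /\ (~c -> b)) -> (((c \/ c) -> a) \/ (c -> c))) -> (a /\ a))): min(1, 1 − 0.6 + 0.8) = 1
~c: Łukasiewicz ¬ gives 1 − 0.3 = 0.7
(c \/ c) = max(0.3, 0.3) = 0.3
(~c \/ (c \/ c)) = max(0.7, 0.3) = 0.7
~(~c \/ (c \/ c)): Łukasiewicz ¬ gives 1 − 0.7 = 0.3
((b -> (((c /\ (~c -> b)) -> (((c \/ c) -> a) \/ (c -> c))) -> (a /\ a))) -> ~(~c \/ (c \/ c))): min(1, 1 − 1 + 0.3) = 0.3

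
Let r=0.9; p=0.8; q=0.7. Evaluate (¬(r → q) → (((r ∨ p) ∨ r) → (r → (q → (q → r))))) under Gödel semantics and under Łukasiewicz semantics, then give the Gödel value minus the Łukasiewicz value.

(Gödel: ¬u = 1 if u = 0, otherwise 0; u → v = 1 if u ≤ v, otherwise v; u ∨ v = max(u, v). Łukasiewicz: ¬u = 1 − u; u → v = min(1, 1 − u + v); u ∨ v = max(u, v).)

0.00

Gödel evaluation:
  (r → q): 0.9 > 0.7, so result = 0.7
  ¬(r → q): Gödel ¬ of 0.7 = 0 (operand ≠ 0)
  (r ∨ p) = max(0.9, 0.8) = 0.9
  ((r ∨ p) ∨ r) = max(0.9, 0.9) = 0.9
  (q → r): 0.7 ≤ 0.9, so result = 1
  (q → (q → r)): 0.7 ≤ 1, so result = 1
  (r → (q → (q → r))): 0.9 ≤ 1, so result = 1
  (((r ∨ p) ∨ r) → (r → (q → (q → r)))): 0.9 ≤ 1, so result = 1
  (¬(r → q) → (((r ∨ p) ∨ r) → (r → (q → (q → r))))): 0 ≤ 1, so result = 1
  Gödel value = 1
Łukasiewicz evaluation:
  (r → q): min(1, 1 − 0.9 + 0.7) = 0.8
  ¬(r → q): Łukasiewicz ¬ gives 1 − 0.8 = 0.2
  (r ∨ p) = max(0.9, 0.8) = 0.9
  ((r ∨ p) ∨ r) = max(0.9, 0.9) = 0.9
  (q → r): min(1, 1 − 0.7 + 0.9) = 1
  (q → (q → r)): min(1, 1 − 0.7 + 1) = 1
  (r → (q → (q → r))): min(1, 1 − 0.9 + 1) = 1
  (((r ∨ p) ∨ r) → (r → (q → (q → r)))): min(1, 1 − 0.9 + 1) = 1
  (¬(r → q) → (((r ∨ p) ∨ r) → (r → (q → (q → r))))): min(1, 1 − 0.2 + 1) = 1
  Łukasiewicz value = 1
Difference: 1 − 1 = 0.00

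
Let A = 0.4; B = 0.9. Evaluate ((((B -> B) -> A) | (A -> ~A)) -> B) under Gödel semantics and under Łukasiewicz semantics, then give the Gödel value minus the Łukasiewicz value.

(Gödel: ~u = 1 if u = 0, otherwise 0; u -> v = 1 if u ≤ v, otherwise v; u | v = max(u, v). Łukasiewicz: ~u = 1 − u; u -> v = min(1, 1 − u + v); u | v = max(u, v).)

0.10

Gödel evaluation:
  (B -> B): 0.9 ≤ 0.9, so result = 1
  ((B -> B) -> A): 1 > 0.4, so result = 0.4
  ~A: Gödel ¬ of 0.4 = 0 (operand ≠ 0)
  (A -> ~A): 0.4 > 0, so result = 0
  (((B -> B) -> A) | (A -> ~A)) = max(0.4, 0) = 0.4
  ((((B -> B) -> A) | (A -> ~A)) -> B): 0.4 ≤ 0.9, so result = 1
  Gödel value = 1
Łukasiewicz evaluation:
  (B -> B): min(1, 1 − 0.9 + 0.9) = 1
  ((B -> B) -> A): min(1, 1 − 1 + 0.4) = 0.4
  ~A: Łukasiewicz ¬ gives 1 − 0.4 = 0.6
  (A -> ~A): min(1, 1 − 0.4 + 0.6) = 1
  (((B -> B) -> A) | (A -> ~A)) = max(0.4, 1) = 1
  ((((B -> B) -> A) | (A -> ~A)) -> B): min(1, 1 − 1 + 0.9) = 0.9
  Łukasiewicz value = 0.9
Difference: 1 − 0.9 = 0.10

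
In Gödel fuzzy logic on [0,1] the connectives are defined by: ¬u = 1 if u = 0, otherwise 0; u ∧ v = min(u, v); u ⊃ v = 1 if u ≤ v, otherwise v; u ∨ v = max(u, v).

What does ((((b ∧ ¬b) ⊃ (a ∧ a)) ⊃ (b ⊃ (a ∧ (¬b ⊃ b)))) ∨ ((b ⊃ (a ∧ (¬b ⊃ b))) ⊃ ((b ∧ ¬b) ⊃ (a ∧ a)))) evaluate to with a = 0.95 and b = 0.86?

¬b: Gödel ¬ of 0.86 = 0 (operand ≠ 0)
(b ∧ ¬b) = min(0.86, 0) = 0
(a ∧ a) = min(0.95, 0.95) = 0.95
((b ∧ ¬b) ⊃ (a ∧ a)): 0 ≤ 0.95, so result = 1
¬b: Gödel ¬ of 0.86 = 0 (operand ≠ 0)
(¬b ⊃ b): 0 ≤ 0.86, so result = 1
(a ∧ (¬b ⊃ b)) = min(0.95, 1) = 0.95
(b ⊃ (a ∧ (¬b ⊃ b))): 0.86 ≤ 0.95, so result = 1
(((b ∧ ¬b) ⊃ (a ∧ a)) ⊃ (b ⊃ (a ∧ (¬b ⊃ b)))): 1 ≤ 1, so result = 1
¬b: Gödel ¬ of 0.86 = 0 (operand ≠ 0)
(¬b ⊃ b): 0 ≤ 0.86, so result = 1
(a ∧ (¬b ⊃ b)) = min(0.95, 1) = 0.95
(b ⊃ (a ∧ (¬b ⊃ b))): 0.86 ≤ 0.95, so result = 1
¬b: Gödel ¬ of 0.86 = 0 (operand ≠ 0)
(b ∧ ¬b) = min(0.86, 0) = 0
(a ∧ a) = min(0.95, 0.95) = 0.95
((b ∧ ¬b) ⊃ (a ∧ a)): 0 ≤ 0.95, so result = 1
((b ⊃ (a ∧ (¬b ⊃ b))) ⊃ ((b ∧ ¬b) ⊃ (a ∧ a))): 1 ≤ 1, so result = 1
((((b ∧ ¬b) ⊃ (a ∧ a)) ⊃ (b ⊃ (a ∧ (¬b ⊃ b)))) ∨ ((b ⊃ (a ∧ (¬b ⊃ b))) ⊃ ((b ∧ ¬b) ⊃ (a ∧ a)))) = max(1, 1) = 1

1.00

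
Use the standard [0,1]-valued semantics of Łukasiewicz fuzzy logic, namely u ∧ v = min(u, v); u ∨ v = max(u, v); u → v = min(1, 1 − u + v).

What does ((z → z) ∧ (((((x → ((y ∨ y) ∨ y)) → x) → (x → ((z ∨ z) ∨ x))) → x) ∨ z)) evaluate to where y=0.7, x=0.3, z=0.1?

(z → z): min(1, 1 − 0.1 + 0.1) = 1
(y ∨ y) = max(0.7, 0.7) = 0.7
((y ∨ y) ∨ y) = max(0.7, 0.7) = 0.7
(x → ((y ∨ y) ∨ y)): min(1, 1 − 0.3 + 0.7) = 1
((x → ((y ∨ y) ∨ y)) → x): min(1, 1 − 1 + 0.3) = 0.3
(z ∨ z) = max(0.1, 0.1) = 0.1
((z ∨ z) ∨ x) = max(0.1, 0.3) = 0.3
(x → ((z ∨ z) ∨ x)): min(1, 1 − 0.3 + 0.3) = 1
(((x → ((y ∨ y) ∨ y)) → x) → (x → ((z ∨ z) ∨ x))): min(1, 1 − 0.3 + 1) = 1
((((x → ((y ∨ y) ∨ y)) → x) → (x → ((z ∨ z) ∨ x))) → x): min(1, 1 − 1 + 0.3) = 0.3
(((((x → ((y ∨ y) ∨ y)) → x) → (x → ((z ∨ z) ∨ x))) → x) ∨ z) = max(0.3, 0.1) = 0.3
((z → z) ∧ (((((x → ((y ∨ y) ∨ y)) → x) → (x → ((z ∨ z) ∨ x))) → x) ∨ z)) = min(1, 0.3) = 0.3

0.30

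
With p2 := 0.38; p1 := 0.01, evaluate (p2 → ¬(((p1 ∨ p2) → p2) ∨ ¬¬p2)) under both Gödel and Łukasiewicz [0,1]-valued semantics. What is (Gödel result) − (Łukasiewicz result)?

Gödel evaluation:
  (p1 ∨ p2) = max(0.01, 0.38) = 0.38
  ((p1 ∨ p2) → p2): 0.38 ≤ 0.38, so result = 1
  ¬p2: Gödel ¬ of 0.38 = 0 (operand ≠ 0)
  ¬¬p2: Gödel ¬ of 0 = 1 (operand is 0)
  (((p1 ∨ p2) → p2) ∨ ¬¬p2) = max(1, 1) = 1
  ¬(((p1 ∨ p2) → p2) ∨ ¬¬p2): Gödel ¬ of 1 = 0 (operand ≠ 0)
  (p2 → ¬(((p1 ∨ p2) → p2) ∨ ¬¬p2)): 0.38 > 0, so result = 0
  Gödel value = 0
Łukasiewicz evaluation:
  (p1 ∨ p2) = max(0.01, 0.38) = 0.38
  ((p1 ∨ p2) → p2): min(1, 1 − 0.38 + 0.38) = 1
  ¬p2: Łukasiewicz ¬ gives 1 − 0.38 = 0.62
  ¬¬p2: Łukasiewicz ¬ gives 1 − 0.62 = 0.38
  (((p1 ∨ p2) → p2) ∨ ¬¬p2) = max(1, 0.38) = 1
  ¬(((p1 ∨ p2) → p2) ∨ ¬¬p2): Łukasiewicz ¬ gives 1 − 1 = 0
  (p2 → ¬(((p1 ∨ p2) → p2) ∨ ¬¬p2)): min(1, 1 − 0.38 + 0) = 0.62
  Łukasiewicz value = 0.62
Difference: 0 − 0.62 = -0.62

-0.62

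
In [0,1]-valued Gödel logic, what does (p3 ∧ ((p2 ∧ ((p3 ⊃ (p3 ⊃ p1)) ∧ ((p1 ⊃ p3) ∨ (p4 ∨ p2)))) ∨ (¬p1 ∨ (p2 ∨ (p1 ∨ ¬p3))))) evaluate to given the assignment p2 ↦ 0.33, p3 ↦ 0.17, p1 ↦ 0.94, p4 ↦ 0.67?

(p3 ⊃ p1): 0.17 ≤ 0.94, so result = 1
(p3 ⊃ (p3 ⊃ p1)): 0.17 ≤ 1, so result = 1
(p1 ⊃ p3): 0.94 > 0.17, so result = 0.17
(p4 ∨ p2) = max(0.67, 0.33) = 0.67
((p1 ⊃ p3) ∨ (p4 ∨ p2)) = max(0.17, 0.67) = 0.67
((p3 ⊃ (p3 ⊃ p1)) ∧ ((p1 ⊃ p3) ∨ (p4 ∨ p2))) = min(1, 0.67) = 0.67
(p2 ∧ ((p3 ⊃ (p3 ⊃ p1)) ∧ ((p1 ⊃ p3) ∨ (p4 ∨ p2)))) = min(0.33, 0.67) = 0.33
¬p1: Gödel ¬ of 0.94 = 0 (operand ≠ 0)
¬p3: Gödel ¬ of 0.17 = 0 (operand ≠ 0)
(p1 ∨ ¬p3) = max(0.94, 0) = 0.94
(p2 ∨ (p1 ∨ ¬p3)) = max(0.33, 0.94) = 0.94
(¬p1 ∨ (p2 ∨ (p1 ∨ ¬p3))) = max(0, 0.94) = 0.94
((p2 ∧ ((p3 ⊃ (p3 ⊃ p1)) ∧ ((p1 ⊃ p3) ∨ (p4 ∨ p2)))) ∨ (¬p1 ∨ (p2 ∨ (p1 ∨ ¬p3)))) = max(0.33, 0.94) = 0.94
(p3 ∧ ((p2 ∧ ((p3 ⊃ (p3 ⊃ p1)) ∧ ((p1 ⊃ p3) ∨ (p4 ∨ p2)))) ∨ (¬p1 ∨ (p2 ∨ (p1 ∨ ¬p3))))) = min(0.17, 0.94) = 0.17

0.17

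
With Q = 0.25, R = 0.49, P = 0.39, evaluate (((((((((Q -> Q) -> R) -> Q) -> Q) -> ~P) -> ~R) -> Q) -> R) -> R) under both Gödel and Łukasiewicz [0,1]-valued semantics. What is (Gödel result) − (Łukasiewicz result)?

Gödel evaluation:
  (Q -> Q): 0.25 ≤ 0.25, so result = 1
  ((Q -> Q) -> R): 1 > 0.49, so result = 0.49
  (((Q -> Q) -> R) -> Q): 0.49 > 0.25, so result = 0.25
  ((((Q -> Q) -> R) -> Q) -> Q): 0.25 ≤ 0.25, so result = 1
  ~P: Gödel ¬ of 0.39 = 0 (operand ≠ 0)
  (((((Q -> Q) -> R) -> Q) -> Q) -> ~P): 1 > 0, so result = 0
  ~R: Gödel ¬ of 0.49 = 0 (operand ≠ 0)
  ((((((Q -> Q) -> R) -> Q) -> Q) -> ~P) -> ~R): 0 ≤ 0, so result = 1
  (((((((Q -> Q) -> R) -> Q) -> Q) -> ~P) -> ~R) -> Q): 1 > 0.25, so result = 0.25
  ((((((((Q -> Q) -> R) -> Q) -> Q) -> ~P) -> ~R) -> Q) -> R): 0.25 ≤ 0.49, so result = 1
  (((((((((Q -> Q) -> R) -> Q) -> Q) -> ~P) -> ~R) -> Q) -> R) -> R): 1 > 0.49, so result = 0.49
  Gödel value = 0.49
Łukasiewicz evaluation:
  (Q -> Q): min(1, 1 − 0.25 + 0.25) = 1
  ((Q -> Q) -> R): min(1, 1 − 1 + 0.49) = 0.49
  (((Q -> Q) -> R) -> Q): min(1, 1 − 0.49 + 0.25) = 0.76
  ((((Q -> Q) -> R) -> Q) -> Q): min(1, 1 − 0.76 + 0.25) = 0.49
  ~P: Łukasiewicz ¬ gives 1 − 0.39 = 0.61
  (((((Q -> Q) -> R) -> Q) -> Q) -> ~P): min(1, 1 − 0.49 + 0.61) = 1
  ~R: Łukasiewicz ¬ gives 1 − 0.49 = 0.51
  ((((((Q -> Q) -> R) -> Q) -> Q) -> ~P) -> ~R): min(1, 1 − 1 + 0.51) = 0.51
  (((((((Q -> Q) -> R) -> Q) -> Q) -> ~P) -> ~R) -> Q): min(1, 1 − 0.51 + 0.25) = 0.74
  ((((((((Q -> Q) -> R) -> Q) -> Q) -> ~P) -> ~R) -> Q) -> R): min(1, 1 − 0.74 + 0.49) = 0.75
  (((((((((Q -> Q) -> R) -> Q) -> Q) -> ~P) -> ~R) -> Q) -> R) -> R): min(1, 1 − 0.75 + 0.49) = 0.74
  Łukasiewicz value = 0.74
Difference: 0.49 − 0.74 = -0.25

-0.25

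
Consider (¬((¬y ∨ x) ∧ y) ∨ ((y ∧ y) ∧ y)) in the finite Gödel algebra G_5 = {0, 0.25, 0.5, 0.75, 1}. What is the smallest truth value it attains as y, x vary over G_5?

The minimum is attained at y = 0.25, x = 0.25:
  ¬y: Gödel ¬ of 0.25 = 0 (operand ≠ 0)
  (¬y ∨ x) = max(0, 0.25) = 0.25
  ((¬y ∨ x) ∧ y) = min(0.25, 0.25) = 0.25
  ¬((¬y ∨ x) ∧ y): Gödel ¬ of 0.25 = 0 (operand ≠ 0)
  (y ∧ y) = min(0.25, 0.25) = 0.25
  ((y ∧ y) ∧ y) = min(0.25, 0.25) = 0.25
  (¬((¬y ∨ x) ∧ y) ∨ ((y ∧ y) ∧ y)) = max(0, 0.25) = 0.25
Checking all 25 assignments confirms none give a value below 0.25.

0.25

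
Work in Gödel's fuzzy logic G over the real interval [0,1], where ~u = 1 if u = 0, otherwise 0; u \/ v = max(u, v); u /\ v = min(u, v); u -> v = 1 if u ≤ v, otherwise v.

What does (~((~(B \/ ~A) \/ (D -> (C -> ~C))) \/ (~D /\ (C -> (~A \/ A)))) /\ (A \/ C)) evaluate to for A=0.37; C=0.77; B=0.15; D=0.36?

~A: Gödel ¬ of 0.37 = 0 (operand ≠ 0)
(B \/ ~A) = max(0.15, 0) = 0.15
~(B \/ ~A): Gödel ¬ of 0.15 = 0 (operand ≠ 0)
~C: Gödel ¬ of 0.77 = 0 (operand ≠ 0)
(C -> ~C): 0.77 > 0, so result = 0
(D -> (C -> ~C)): 0.36 > 0, so result = 0
(~(B \/ ~A) \/ (D -> (C -> ~C))) = max(0, 0) = 0
~D: Gödel ¬ of 0.36 = 0 (operand ≠ 0)
~A: Gödel ¬ of 0.37 = 0 (operand ≠ 0)
(~A \/ A) = max(0, 0.37) = 0.37
(C -> (~A \/ A)): 0.77 > 0.37, so result = 0.37
(~D /\ (C -> (~A \/ A))) = min(0, 0.37) = 0
((~(B \/ ~A) \/ (D -> (C -> ~C))) \/ (~D /\ (C -> (~A \/ A)))) = max(0, 0) = 0
~((~(B \/ ~A) \/ (D -> (C -> ~C))) \/ (~D /\ (C -> (~A \/ A)))): Gödel ¬ of 0 = 1 (operand is 0)
(A \/ C) = max(0.37, 0.77) = 0.77
(~((~(B \/ ~A) \/ (D -> (C -> ~C))) \/ (~D /\ (C -> (~A \/ A)))) /\ (A \/ C)) = min(1, 0.77) = 0.77

0.77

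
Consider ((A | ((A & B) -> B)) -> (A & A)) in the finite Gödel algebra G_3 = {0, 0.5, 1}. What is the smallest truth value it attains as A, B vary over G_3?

The minimum is attained at A = 0, B = 0:
  (A & B) = min(0, 0) = 0
  ((A & B) -> B): 0 ≤ 0, so result = 1
  (A | ((A & B) -> B)) = max(0, 1) = 1
  (A & A) = min(0, 0) = 0
  ((A | ((A & B) -> B)) -> (A & A)): 1 > 0, so result = 0
Checking all 9 assignments confirms none give a value below 0.00.

0.00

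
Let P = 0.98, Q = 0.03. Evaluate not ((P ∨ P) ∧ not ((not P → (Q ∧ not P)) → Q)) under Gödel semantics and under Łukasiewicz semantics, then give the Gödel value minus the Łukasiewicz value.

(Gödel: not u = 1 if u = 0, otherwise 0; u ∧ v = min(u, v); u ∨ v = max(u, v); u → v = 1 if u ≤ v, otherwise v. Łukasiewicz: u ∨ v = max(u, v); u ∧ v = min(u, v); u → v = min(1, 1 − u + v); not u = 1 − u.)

0.97

Gödel evaluation:
  (P ∨ P) = max(0.98, 0.98) = 0.98
  not P: Gödel ¬ of 0.98 = 0 (operand ≠ 0)
  not P: Gödel ¬ of 0.98 = 0 (operand ≠ 0)
  (Q ∧ not P) = min(0.03, 0) = 0
  (not P → (Q ∧ not P)): 0 ≤ 0, so result = 1
  ((not P → (Q ∧ not P)) → Q): 1 > 0.03, so result = 0.03
  not ((not P → (Q ∧ not P)) → Q): Gödel ¬ of 0.03 = 0 (operand ≠ 0)
  ((P ∨ P) ∧ not ((not P → (Q ∧ not P)) → Q)) = min(0.98, 0) = 0
  not ((P ∨ P) ∧ not ((not P → (Q ∧ not P)) → Q)): Gödel ¬ of 0 = 1 (operand is 0)
  Gödel value = 1
Łukasiewicz evaluation:
  (P ∨ P) = max(0.98, 0.98) = 0.98
  not P: Łukasiewicz ¬ gives 1 − 0.98 = 0.02
  not P: Łukasiewicz ¬ gives 1 − 0.98 = 0.02
  (Q ∧ not P) = min(0.03, 0.02) = 0.02
  (not P → (Q ∧ not P)): min(1, 1 − 0.02 + 0.02) = 1
  ((not P → (Q ∧ not P)) → Q): min(1, 1 − 1 + 0.03) = 0.03
  not ((not P → (Q ∧ not P)) → Q): Łukasiewicz ¬ gives 1 − 0.03 = 0.97
  ((P ∨ P) ∧ not ((not P → (Q ∧ not P)) → Q)) = min(0.98, 0.97) = 0.97
  not ((P ∨ P) ∧ not ((not P → (Q ∧ not P)) → Q)): Łukasiewicz ¬ gives 1 − 0.97 = 0.03
  Łukasiewicz value = 0.03
Difference: 1 − 0.03 = 0.97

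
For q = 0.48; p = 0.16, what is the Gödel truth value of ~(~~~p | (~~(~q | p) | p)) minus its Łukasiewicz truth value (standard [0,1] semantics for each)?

-0.16

Gödel evaluation:
  ~p: Gödel ¬ of 0.16 = 0 (operand ≠ 0)
  ~~p: Gödel ¬ of 0 = 1 (operand is 0)
  ~~~p: Gödel ¬ of 1 = 0 (operand ≠ 0)
  ~q: Gödel ¬ of 0.48 = 0 (operand ≠ 0)
  (~q | p) = max(0, 0.16) = 0.16
  ~(~q | p): Gödel ¬ of 0.16 = 0 (operand ≠ 0)
  ~~(~q | p): Gödel ¬ of 0 = 1 (operand is 0)
  (~~(~q | p) | p) = max(1, 0.16) = 1
  (~~~p | (~~(~q | p) | p)) = max(0, 1) = 1
  ~(~~~p | (~~(~q | p) | p)): Gödel ¬ of 1 = 0 (operand ≠ 0)
  Gödel value = 0
Łukasiewicz evaluation:
  ~p: Łukasiewicz ¬ gives 1 − 0.16 = 0.84
  ~~p: Łukasiewicz ¬ gives 1 − 0.84 = 0.16
  ~~~p: Łukasiewicz ¬ gives 1 − 0.16 = 0.84
  ~q: Łukasiewicz ¬ gives 1 − 0.48 = 0.52
  (~q | p) = max(0.52, 0.16) = 0.52
  ~(~q | p): Łukasiewicz ¬ gives 1 − 0.52 = 0.48
  ~~(~q | p): Łukasiewicz ¬ gives 1 − 0.48 = 0.52
  (~~(~q | p) | p) = max(0.52, 0.16) = 0.52
  (~~~p | (~~(~q | p) | p)) = max(0.84, 0.52) = 0.84
  ~(~~~p | (~~(~q | p) | p)): Łukasiewicz ¬ gives 1 − 0.84 = 0.16
  Łukasiewicz value = 0.16
Difference: 0 − 0.16 = -0.16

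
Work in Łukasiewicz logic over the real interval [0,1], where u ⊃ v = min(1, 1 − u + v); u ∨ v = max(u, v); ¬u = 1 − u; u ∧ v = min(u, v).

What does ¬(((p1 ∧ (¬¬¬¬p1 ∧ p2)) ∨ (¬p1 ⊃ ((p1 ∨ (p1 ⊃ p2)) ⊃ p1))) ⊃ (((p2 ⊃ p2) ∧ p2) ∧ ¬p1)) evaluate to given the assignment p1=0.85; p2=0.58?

¬p1: Łukasiewicz ¬ gives 1 − 0.85 = 0.15
¬¬p1: Łukasiewicz ¬ gives 1 − 0.15 = 0.85
¬¬¬p1: Łukasiewicz ¬ gives 1 − 0.85 = 0.15
¬¬¬¬p1: Łukasiewicz ¬ gives 1 − 0.15 = 0.85
(¬¬¬¬p1 ∧ p2) = min(0.85, 0.58) = 0.58
(p1 ∧ (¬¬¬¬p1 ∧ p2)) = min(0.85, 0.58) = 0.58
¬p1: Łukasiewicz ¬ gives 1 − 0.85 = 0.15
(p1 ⊃ p2): min(1, 1 − 0.85 + 0.58) = 0.73
(p1 ∨ (p1 ⊃ p2)) = max(0.85, 0.73) = 0.85
((p1 ∨ (p1 ⊃ p2)) ⊃ p1): min(1, 1 − 0.85 + 0.85) = 1
(¬p1 ⊃ ((p1 ∨ (p1 ⊃ p2)) ⊃ p1)): min(1, 1 − 0.15 + 1) = 1
((p1 ∧ (¬¬¬¬p1 ∧ p2)) ∨ (¬p1 ⊃ ((p1 ∨ (p1 ⊃ p2)) ⊃ p1))) = max(0.58, 1) = 1
(p2 ⊃ p2): min(1, 1 − 0.58 + 0.58) = 1
((p2 ⊃ p2) ∧ p2) = min(1, 0.58) = 0.58
¬p1: Łukasiewicz ¬ gives 1 − 0.85 = 0.15
(((p2 ⊃ p2) ∧ p2) ∧ ¬p1) = min(0.58, 0.15) = 0.15
(((p1 ∧ (¬¬¬¬p1 ∧ p2)) ∨ (¬p1 ⊃ ((p1 ∨ (p1 ⊃ p2)) ⊃ p1))) ⊃ (((p2 ⊃ p2) ∧ p2) ∧ ¬p1)): min(1, 1 − 1 + 0.15) = 0.15
¬(((p1 ∧ (¬¬¬¬p1 ∧ p2)) ∨ (¬p1 ⊃ ((p1 ∨ (p1 ⊃ p2)) ⊃ p1))) ⊃ (((p2 ⊃ p2) ∧ p2) ∧ ¬p1)): Łukasiewicz ¬ gives 1 − 0.15 = 0.85

0.85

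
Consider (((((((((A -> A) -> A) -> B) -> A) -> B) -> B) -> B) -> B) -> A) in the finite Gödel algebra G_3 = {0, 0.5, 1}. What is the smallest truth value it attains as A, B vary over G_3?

0.00

The minimum is attained at A = 0, B = 0.5:
  (A -> A): 0 ≤ 0, so result = 1
  ((A -> A) -> A): 1 > 0, so result = 0
  (((A -> A) -> A) -> B): 0 ≤ 0.5, so result = 1
  ((((A -> A) -> A) -> B) -> A): 1 > 0, so result = 0
  (((((A -> A) -> A) -> B) -> A) -> B): 0 ≤ 0.5, so result = 1
  ((((((A -> A) -> A) -> B) -> A) -> B) -> B): 1 > 0.5, so result = 0.5
  (((((((A -> A) -> A) -> B) -> A) -> B) -> B) -> B): 0.5 ≤ 0.5, so result = 1
  ((((((((A -> A) -> A) -> B) -> A) -> B) -> B) -> B) -> B): 1 > 0.5, so result = 0.5
  (((((((((A -> A) -> A) -> B) -> A) -> B) -> B) -> B) -> B) -> A): 0.5 > 0, so result = 0
Checking all 9 assignments confirms none give a value below 0.00.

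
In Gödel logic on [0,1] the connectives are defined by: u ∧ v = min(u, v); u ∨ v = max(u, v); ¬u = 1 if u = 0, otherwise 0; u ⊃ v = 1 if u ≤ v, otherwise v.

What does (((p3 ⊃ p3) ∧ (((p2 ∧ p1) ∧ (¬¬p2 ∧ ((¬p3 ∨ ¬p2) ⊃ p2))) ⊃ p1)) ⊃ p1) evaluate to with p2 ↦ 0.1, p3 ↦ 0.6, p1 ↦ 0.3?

(p3 ⊃ p3): 0.6 ≤ 0.6, so result = 1
(p2 ∧ p1) = min(0.1, 0.3) = 0.1
¬p2: Gödel ¬ of 0.1 = 0 (operand ≠ 0)
¬¬p2: Gödel ¬ of 0 = 1 (operand is 0)
¬p3: Gödel ¬ of 0.6 = 0 (operand ≠ 0)
¬p2: Gödel ¬ of 0.1 = 0 (operand ≠ 0)
(¬p3 ∨ ¬p2) = max(0, 0) = 0
((¬p3 ∨ ¬p2) ⊃ p2): 0 ≤ 0.1, so result = 1
(¬¬p2 ∧ ((¬p3 ∨ ¬p2) ⊃ p2)) = min(1, 1) = 1
((p2 ∧ p1) ∧ (¬¬p2 ∧ ((¬p3 ∨ ¬p2) ⊃ p2))) = min(0.1, 1) = 0.1
(((p2 ∧ p1) ∧ (¬¬p2 ∧ ((¬p3 ∨ ¬p2) ⊃ p2))) ⊃ p1): 0.1 ≤ 0.3, so result = 1
((p3 ⊃ p3) ∧ (((p2 ∧ p1) ∧ (¬¬p2 ∧ ((¬p3 ∨ ¬p2) ⊃ p2))) ⊃ p1)) = min(1, 1) = 1
(((p3 ⊃ p3) ∧ (((p2 ∧ p1) ∧ (¬¬p2 ∧ ((¬p3 ∨ ¬p2) ⊃ p2))) ⊃ p1)) ⊃ p1): 1 > 0.3, so result = 0.3

0.30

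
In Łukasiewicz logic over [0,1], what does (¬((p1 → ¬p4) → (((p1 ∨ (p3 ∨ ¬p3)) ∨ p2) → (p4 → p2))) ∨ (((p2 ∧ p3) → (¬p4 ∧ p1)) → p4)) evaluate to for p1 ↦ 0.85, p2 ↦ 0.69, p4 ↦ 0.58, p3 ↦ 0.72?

¬p4: Łukasiewicz ¬ gives 1 − 0.58 = 0.42
(p1 → ¬p4): min(1, 1 − 0.85 + 0.42) = 0.57
¬p3: Łukasiewicz ¬ gives 1 − 0.72 = 0.28
(p3 ∨ ¬p3) = max(0.72, 0.28) = 0.72
(p1 ∨ (p3 ∨ ¬p3)) = max(0.85, 0.72) = 0.85
((p1 ∨ (p3 ∨ ¬p3)) ∨ p2) = max(0.85, 0.69) = 0.85
(p4 → p2): min(1, 1 − 0.58 + 0.69) = 1
(((p1 ∨ (p3 ∨ ¬p3)) ∨ p2) → (p4 → p2)): min(1, 1 − 0.85 + 1) = 1
((p1 → ¬p4) → (((p1 ∨ (p3 ∨ ¬p3)) ∨ p2) → (p4 → p2))): min(1, 1 − 0.57 + 1) = 1
¬((p1 → ¬p4) → (((p1 ∨ (p3 ∨ ¬p3)) ∨ p2) → (p4 → p2))): Łukasiewicz ¬ gives 1 − 1 = 0
(p2 ∧ p3) = min(0.69, 0.72) = 0.69
¬p4: Łukasiewicz ¬ gives 1 − 0.58 = 0.42
(¬p4 ∧ p1) = min(0.42, 0.85) = 0.42
((p2 ∧ p3) → (¬p4 ∧ p1)): min(1, 1 − 0.69 + 0.42) = 0.73
(((p2 ∧ p3) → (¬p4 ∧ p1)) → p4): min(1, 1 − 0.73 + 0.58) = 0.85
(¬((p1 → ¬p4) → (((p1 ∨ (p3 ∨ ¬p3)) ∨ p2) → (p4 → p2))) ∨ (((p2 ∧ p3) → (¬p4 ∧ p1)) → p4)) = max(0, 0.85) = 0.85

0.85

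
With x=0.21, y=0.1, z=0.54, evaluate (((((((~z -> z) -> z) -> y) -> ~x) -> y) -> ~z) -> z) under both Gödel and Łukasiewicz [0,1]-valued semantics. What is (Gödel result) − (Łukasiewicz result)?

Gödel evaluation:
  ~z: Gödel ¬ of 0.54 = 0 (operand ≠ 0)
  (~z -> z): 0 ≤ 0.54, so result = 1
  ((~z -> z) -> z): 1 > 0.54, so result = 0.54
  (((~z -> z) -> z) -> y): 0.54 > 0.1, so result = 0.1
  ~x: Gödel ¬ of 0.21 = 0 (operand ≠ 0)
  ((((~z -> z) -> z) -> y) -> ~x): 0.1 > 0, so result = 0
  (((((~z -> z) -> z) -> y) -> ~x) -> y): 0 ≤ 0.1, so result = 1
  ~z: Gödel ¬ of 0.54 = 0 (operand ≠ 0)
  ((((((~z -> z) -> z) -> y) -> ~x) -> y) -> ~z): 1 > 0, so result = 0
  (((((((~z -> z) -> z) -> y) -> ~x) -> y) -> ~z) -> z): 0 ≤ 0.54, so result = 1
  Gödel value = 1
Łukasiewicz evaluation:
  ~z: Łukasiewicz ¬ gives 1 − 0.54 = 0.46
  (~z -> z): min(1, 1 − 0.46 + 0.54) = 1
  ((~z -> z) -> z): min(1, 1 − 1 + 0.54) = 0.54
  (((~z -> z) -> z) -> y): min(1, 1 − 0.54 + 0.1) = 0.56
  ~x: Łukasiewicz ¬ gives 1 − 0.21 = 0.79
  ((((~z -> z) -> z) -> y) -> ~x): min(1, 1 − 0.56 + 0.79) = 1
  (((((~z -> z) -> z) -> y) -> ~x) -> y): min(1, 1 − 1 + 0.1) = 0.1
  ~z: Łukasiewicz ¬ gives 1 − 0.54 = 0.46
  ((((((~z -> z) -> z) -> y) -> ~x) -> y) -> ~z): min(1, 1 − 0.1 + 0.46) = 1
  (((((((~z -> z) -> z) -> y) -> ~x) -> y) -> ~z) -> z): min(1, 1 − 1 + 0.54) = 0.54
  Łukasiewicz value = 0.54
Difference: 1 − 0.54 = 0.46

0.46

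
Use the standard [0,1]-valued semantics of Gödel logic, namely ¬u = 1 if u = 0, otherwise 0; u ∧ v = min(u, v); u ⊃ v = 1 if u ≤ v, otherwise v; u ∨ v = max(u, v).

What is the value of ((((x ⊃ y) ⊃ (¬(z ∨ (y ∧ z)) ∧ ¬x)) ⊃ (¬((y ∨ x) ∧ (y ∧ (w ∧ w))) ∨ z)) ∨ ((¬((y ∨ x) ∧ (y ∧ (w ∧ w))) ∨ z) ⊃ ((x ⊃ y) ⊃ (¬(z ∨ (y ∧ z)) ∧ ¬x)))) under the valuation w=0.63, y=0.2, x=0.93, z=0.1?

(x ⊃ y): 0.93 > 0.2, so result = 0.2
(y ∧ z) = min(0.2, 0.1) = 0.1
(z ∨ (y ∧ z)) = max(0.1, 0.1) = 0.1
¬(z ∨ (y ∧ z)): Gödel ¬ of 0.1 = 0 (operand ≠ 0)
¬x: Gödel ¬ of 0.93 = 0 (operand ≠ 0)
(¬(z ∨ (y ∧ z)) ∧ ¬x) = min(0, 0) = 0
((x ⊃ y) ⊃ (¬(z ∨ (y ∧ z)) ∧ ¬x)): 0.2 > 0, so result = 0
(y ∨ x) = max(0.2, 0.93) = 0.93
(w ∧ w) = min(0.63, 0.63) = 0.63
(y ∧ (w ∧ w)) = min(0.2, 0.63) = 0.2
((y ∨ x) ∧ (y ∧ (w ∧ w))) = min(0.93, 0.2) = 0.2
¬((y ∨ x) ∧ (y ∧ (w ∧ w))): Gödel ¬ of 0.2 = 0 (operand ≠ 0)
(¬((y ∨ x) ∧ (y ∧ (w ∧ w))) ∨ z) = max(0, 0.1) = 0.1
(((x ⊃ y) ⊃ (¬(z ∨ (y ∧ z)) ∧ ¬x)) ⊃ (¬((y ∨ x) ∧ (y ∧ (w ∧ w))) ∨ z)): 0 ≤ 0.1, so result = 1
(y ∨ x) = max(0.2, 0.93) = 0.93
(w ∧ w) = min(0.63, 0.63) = 0.63
(y ∧ (w ∧ w)) = min(0.2, 0.63) = 0.2
((y ∨ x) ∧ (y ∧ (w ∧ w))) = min(0.93, 0.2) = 0.2
¬((y ∨ x) ∧ (y ∧ (w ∧ w))): Gödel ¬ of 0.2 = 0 (operand ≠ 0)
(¬((y ∨ x) ∧ (y ∧ (w ∧ w))) ∨ z) = max(0, 0.1) = 0.1
(x ⊃ y): 0.93 > 0.2, so result = 0.2
(y ∧ z) = min(0.2, 0.1) = 0.1
(z ∨ (y ∧ z)) = max(0.1, 0.1) = 0.1
¬(z ∨ (y ∧ z)): Gödel ¬ of 0.1 = 0 (operand ≠ 0)
¬x: Gödel ¬ of 0.93 = 0 (operand ≠ 0)
(¬(z ∨ (y ∧ z)) ∧ ¬x) = min(0, 0) = 0
((x ⊃ y) ⊃ (¬(z ∨ (y ∧ z)) ∧ ¬x)): 0.2 > 0, so result = 0
((¬((y ∨ x) ∧ (y ∧ (w ∧ w))) ∨ z) ⊃ ((x ⊃ y) ⊃ (¬(z ∨ (y ∧ z)) ∧ ¬x))): 0.1 > 0, so result = 0
((((x ⊃ y) ⊃ (¬(z ∨ (y ∧ z)) ∧ ¬x)) ⊃ (¬((y ∨ x) ∧ (y ∧ (w ∧ w))) ∨ z)) ∨ ((¬((y ∨ x) ∧ (y ∧ (w ∧ w))) ∨ z) ⊃ ((x ⊃ y) ⊃ (¬(z ∨ (y ∧ z)) ∧ ¬x)))) = max(1, 0) = 1

1.00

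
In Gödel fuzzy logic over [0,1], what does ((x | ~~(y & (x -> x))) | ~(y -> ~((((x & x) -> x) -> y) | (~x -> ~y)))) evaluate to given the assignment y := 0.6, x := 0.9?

1.00

(x -> x): 0.9 ≤ 0.9, so result = 1
(y & (x -> x)) = min(0.6, 1) = 0.6
~(y & (x -> x)): Gödel ¬ of 0.6 = 0 (operand ≠ 0)
~~(y & (x -> x)): Gödel ¬ of 0 = 1 (operand is 0)
(x | ~~(y & (x -> x))) = max(0.9, 1) = 1
(x & x) = min(0.9, 0.9) = 0.9
((x & x) -> x): 0.9 ≤ 0.9, so result = 1
(((x & x) -> x) -> y): 1 > 0.6, so result = 0.6
~x: Gödel ¬ of 0.9 = 0 (operand ≠ 0)
~y: Gödel ¬ of 0.6 = 0 (operand ≠ 0)
(~x -> ~y): 0 ≤ 0, so result = 1
((((x & x) -> x) -> y) | (~x -> ~y)) = max(0.6, 1) = 1
~((((x & x) -> x) -> y) | (~x -> ~y)): Gödel ¬ of 1 = 0 (operand ≠ 0)
(y -> ~((((x & x) -> x) -> y) | (~x -> ~y))): 0.6 > 0, so result = 0
~(y -> ~((((x & x) -> x) -> y) | (~x -> ~y))): Gödel ¬ of 0 = 1 (operand is 0)
((x | ~~(y & (x -> x))) | ~(y -> ~((((x & x) -> x) -> y) | (~x -> ~y)))) = max(1, 1) = 1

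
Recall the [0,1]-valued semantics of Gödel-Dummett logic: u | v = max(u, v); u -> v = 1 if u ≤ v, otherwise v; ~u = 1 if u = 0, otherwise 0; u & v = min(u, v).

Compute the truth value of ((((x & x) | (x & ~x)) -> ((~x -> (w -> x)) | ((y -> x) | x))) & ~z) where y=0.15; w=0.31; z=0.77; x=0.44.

(x & x) = min(0.44, 0.44) = 0.44
~x: Gödel ¬ of 0.44 = 0 (operand ≠ 0)
(x & ~x) = min(0.44, 0) = 0
((x & x) | (x & ~x)) = max(0.44, 0) = 0.44
~x: Gödel ¬ of 0.44 = 0 (operand ≠ 0)
(w -> x): 0.31 ≤ 0.44, so result = 1
(~x -> (w -> x)): 0 ≤ 1, so result = 1
(y -> x): 0.15 ≤ 0.44, so result = 1
((y -> x) | x) = max(1, 0.44) = 1
((~x -> (w -> x)) | ((y -> x) | x)) = max(1, 1) = 1
(((x & x) | (x & ~x)) -> ((~x -> (w -> x)) | ((y -> x) | x))): 0.44 ≤ 1, so result = 1
~z: Gödel ¬ of 0.77 = 0 (operand ≠ 0)
((((x & x) | (x & ~x)) -> ((~x -> (w -> x)) | ((y -> x) | x))) & ~z) = min(1, 0) = 0

0.00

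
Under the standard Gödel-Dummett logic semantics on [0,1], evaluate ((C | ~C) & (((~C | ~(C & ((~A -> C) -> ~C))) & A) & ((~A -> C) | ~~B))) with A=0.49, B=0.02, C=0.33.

~C: Gödel ¬ of 0.33 = 0 (operand ≠ 0)
(C | ~C) = max(0.33, 0) = 0.33
~C: Gödel ¬ of 0.33 = 0 (operand ≠ 0)
~A: Gödel ¬ of 0.49 = 0 (operand ≠ 0)
(~A -> C): 0 ≤ 0.33, so result = 1
~C: Gödel ¬ of 0.33 = 0 (operand ≠ 0)
((~A -> C) -> ~C): 1 > 0, so result = 0
(C & ((~A -> C) -> ~C)) = min(0.33, 0) = 0
~(C & ((~A -> C) -> ~C)): Gödel ¬ of 0 = 1 (operand is 0)
(~C | ~(C & ((~A -> C) -> ~C))) = max(0, 1) = 1
((~C | ~(C & ((~A -> C) -> ~C))) & A) = min(1, 0.49) = 0.49
~A: Gödel ¬ of 0.49 = 0 (operand ≠ 0)
(~A -> C): 0 ≤ 0.33, so result = 1
~B: Gödel ¬ of 0.02 = 0 (operand ≠ 0)
~~B: Gödel ¬ of 0 = 1 (operand is 0)
((~A -> C) | ~~B) = max(1, 1) = 1
(((~C | ~(C & ((~A -> C) -> ~C))) & A) & ((~A -> C) | ~~B)) = min(0.49, 1) = 0.49
((C | ~C) & (((~C | ~(C & ((~A -> C) -> ~C))) & A) & ((~A -> C) | ~~B))) = min(0.33, 0.49) = 0.33

0.33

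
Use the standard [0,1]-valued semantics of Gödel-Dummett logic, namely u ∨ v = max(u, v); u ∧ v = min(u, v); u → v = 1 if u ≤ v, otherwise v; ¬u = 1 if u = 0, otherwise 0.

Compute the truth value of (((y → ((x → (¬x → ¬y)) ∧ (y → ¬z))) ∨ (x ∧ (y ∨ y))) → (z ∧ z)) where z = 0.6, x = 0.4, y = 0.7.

1.00

¬x: Gödel ¬ of 0.4 = 0 (operand ≠ 0)
¬y: Gödel ¬ of 0.7 = 0 (operand ≠ 0)
(¬x → ¬y): 0 ≤ 0, so result = 1
(x → (¬x → ¬y)): 0.4 ≤ 1, so result = 1
¬z: Gödel ¬ of 0.6 = 0 (operand ≠ 0)
(y → ¬z): 0.7 > 0, so result = 0
((x → (¬x → ¬y)) ∧ (y → ¬z)) = min(1, 0) = 0
(y → ((x → (¬x → ¬y)) ∧ (y → ¬z))): 0.7 > 0, so result = 0
(y ∨ y) = max(0.7, 0.7) = 0.7
(x ∧ (y ∨ y)) = min(0.4, 0.7) = 0.4
((y → ((x → (¬x → ¬y)) ∧ (y → ¬z))) ∨ (x ∧ (y ∨ y))) = max(0, 0.4) = 0.4
(z ∧ z) = min(0.6, 0.6) = 0.6
(((y → ((x → (¬x → ¬y)) ∧ (y → ¬z))) ∨ (x ∧ (y ∨ y))) → (z ∧ z)): 0.4 ≤ 0.6, so result = 1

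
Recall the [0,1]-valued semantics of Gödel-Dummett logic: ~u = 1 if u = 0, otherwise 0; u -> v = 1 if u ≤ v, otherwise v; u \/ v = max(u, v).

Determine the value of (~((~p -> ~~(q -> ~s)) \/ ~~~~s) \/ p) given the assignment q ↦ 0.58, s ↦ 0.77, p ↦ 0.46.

~p: Gödel ¬ of 0.46 = 0 (operand ≠ 0)
~s: Gödel ¬ of 0.77 = 0 (operand ≠ 0)
(q -> ~s): 0.58 > 0, so result = 0
~(q -> ~s): Gödel ¬ of 0 = 1 (operand is 0)
~~(q -> ~s): Gödel ¬ of 1 = 0 (operand ≠ 0)
(~p -> ~~(q -> ~s)): 0 ≤ 0, so result = 1
~s: Gödel ¬ of 0.77 = 0 (operand ≠ 0)
~~s: Gödel ¬ of 0 = 1 (operand is 0)
~~~s: Gödel ¬ of 1 = 0 (operand ≠ 0)
~~~~s: Gödel ¬ of 0 = 1 (operand is 0)
((~p -> ~~(q -> ~s)) \/ ~~~~s) = max(1, 1) = 1
~((~p -> ~~(q -> ~s)) \/ ~~~~s): Gödel ¬ of 1 = 0 (operand ≠ 0)
(~((~p -> ~~(q -> ~s)) \/ ~~~~s) \/ p) = max(0, 0.46) = 0.46

0.46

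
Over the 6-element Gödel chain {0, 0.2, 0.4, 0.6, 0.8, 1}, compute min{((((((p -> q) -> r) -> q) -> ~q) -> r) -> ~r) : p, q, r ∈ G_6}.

The minimum is attained at p = 0, q = 0, r = 0.2:
  (p -> q): 0 ≤ 0, so result = 1
  ((p -> q) -> r): 1 > 0.2, so result = 0.2
  (((p -> q) -> r) -> q): 0.2 > 0, so result = 0
  ~q: Gödel ¬ of 0 = 1 (operand is 0)
  ((((p -> q) -> r) -> q) -> ~q): 0 ≤ 1, so result = 1
  (((((p -> q) -> r) -> q) -> ~q) -> r): 1 > 0.2, so result = 0.2
  ~r: Gödel ¬ of 0.2 = 0 (operand ≠ 0)
  ((((((p -> q) -> r) -> q) -> ~q) -> r) -> ~r): 0.2 > 0, so result = 0
Checking all 216 assignments confirms none give a value below 0.00.

0.00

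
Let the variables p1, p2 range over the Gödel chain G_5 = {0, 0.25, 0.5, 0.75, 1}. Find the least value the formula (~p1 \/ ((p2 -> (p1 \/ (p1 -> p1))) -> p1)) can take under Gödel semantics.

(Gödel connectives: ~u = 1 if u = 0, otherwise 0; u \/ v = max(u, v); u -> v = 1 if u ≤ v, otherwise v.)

The minimum is attained at p1 = 0.25, p2 = 0:
  ~p1: Gödel ¬ of 0.25 = 0 (operand ≠ 0)
  (p1 -> p1): 0.25 ≤ 0.25, so result = 1
  (p1 \/ (p1 -> p1)) = max(0.25, 1) = 1
  (p2 -> (p1 \/ (p1 -> p1))): 0 ≤ 1, so result = 1
  ((p2 -> (p1 \/ (p1 -> p1))) -> p1): 1 > 0.25, so result = 0.25
  (~p1 \/ ((p2 -> (p1 \/ (p1 -> p1))) -> p1)) = max(0, 0.25) = 0.25
Checking all 25 assignments confirms none give a value below 0.25.

0.25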